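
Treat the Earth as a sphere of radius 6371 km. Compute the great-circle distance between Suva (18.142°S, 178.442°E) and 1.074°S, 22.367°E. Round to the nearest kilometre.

16636 km

Δλ = 22.367 − 178.442 = -156.075°.
Δφ = -1.074 − -18.142 = 17.068°.
a = sin²(Δφ/2) + cos φ₁ · cos φ₂ · sin²(Δλ/2) = 0.931324.
c = 2·atan2(√a, √(1−a)) = 2.61128 rad → d = 6371·c ≈ 16636.44 km.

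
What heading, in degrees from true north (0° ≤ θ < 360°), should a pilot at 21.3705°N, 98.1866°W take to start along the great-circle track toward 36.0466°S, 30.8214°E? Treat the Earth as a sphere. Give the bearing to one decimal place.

Δλ = 30.8214 − -98.1866 = 129.0080°.
θ = atan2( sin Δλ · cos φ₂ , cos φ₁ · sin φ₂ − sin φ₁ · cos φ₂ · cos Δλ )
  = atan2(0.62828, -0.36254) = 119.986° → normalised to [0°, 360°): 119.986°.

120.0°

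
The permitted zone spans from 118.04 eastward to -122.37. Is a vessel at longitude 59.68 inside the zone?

No

Band width going east from +118.04° to -122.37°: ((-122.37 − 118.04) mod 360) = 119.59°.
Offset of +59.68° east of the west edge: ((59.68 − 118.04) mod 360) = 301.64°.
301.64° > 119.59° ⇒ outside.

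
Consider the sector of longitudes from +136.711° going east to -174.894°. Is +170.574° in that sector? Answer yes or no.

Band width going east from +136.711° to -174.894°: ((-174.894 − 136.711) mod 360) = 48.395°.
Offset of +170.574° east of the west edge: ((170.574 − 136.711) mod 360) = 33.863°.
33.863° ≤ 48.395° ⇒ inside.

Yes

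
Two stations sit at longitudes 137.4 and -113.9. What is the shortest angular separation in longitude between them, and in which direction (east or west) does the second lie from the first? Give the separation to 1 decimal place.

108.7° east

Raw difference: -113.9 − 137.4 = -251.3°.
Normalise into (−180°, 180°]: -251.3° + 360° = 108.7°.
Positive ⇒ the second point lies to the east; separation 108.7°.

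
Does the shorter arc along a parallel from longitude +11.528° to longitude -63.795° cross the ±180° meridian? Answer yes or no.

No

Signed shortest Δλ = ((-63.795 − 11.528 + 180) mod 360) − 180 = -75.323°.
Going west by 75.323° from +11.528° reaches -63.795° without touching 180°.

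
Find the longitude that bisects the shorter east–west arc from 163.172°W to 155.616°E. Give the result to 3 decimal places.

176.222°E

Signed shortest Δλ from -163.172° to +155.616° is -41.212°.
Midpoint longitude = -163.172° + (-41.212°)/2 = -163.172° − 20.606° = -183.778°.
Normalise into (−180°, 180°]: +176.222°.
(The naïve average (-163.172 + +155.616)/2 = -3.778° is on the wrong side of the globe.)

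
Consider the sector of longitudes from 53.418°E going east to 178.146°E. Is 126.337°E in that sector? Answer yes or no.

Yes

Band width going east from +53.418° to +178.146°: ((178.146 − 53.418) mod 360) = 124.728°.
Offset of +126.337° east of the west edge: ((126.337 − 53.418) mod 360) = 72.919°.
72.919° ≤ 124.728° ⇒ inside.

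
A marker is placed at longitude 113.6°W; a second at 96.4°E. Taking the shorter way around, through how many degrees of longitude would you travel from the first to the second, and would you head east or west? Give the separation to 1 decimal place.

Raw difference: 96.4 − -113.6 = 210.0°.
Normalise into (−180°, 180°]: 210.0° − 360° = -150.0°.
Negative ⇒ the second point lies to the west; separation 150.0°.

150.0° west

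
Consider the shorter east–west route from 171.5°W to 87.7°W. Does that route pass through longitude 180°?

Signed shortest Δλ = ((-87.7 − -171.5 + 180) mod 360) − 180 = 83.8°.
Going east by 83.8° from -171.5° reaches -87.7° without touching 180°.

No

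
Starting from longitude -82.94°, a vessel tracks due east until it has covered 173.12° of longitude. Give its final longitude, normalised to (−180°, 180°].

+90.18°

Start at -82.94°; shift +173.12° → +90.18°.
+90.18° already lies in (−180°, 180°].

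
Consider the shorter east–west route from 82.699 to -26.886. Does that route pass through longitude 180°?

No

Signed shortest Δλ = ((-26.886 − 82.699 + 180) mod 360) − 180 = -109.585°.
Going west by 109.585° from +82.699° reaches -26.886° without touching 180°.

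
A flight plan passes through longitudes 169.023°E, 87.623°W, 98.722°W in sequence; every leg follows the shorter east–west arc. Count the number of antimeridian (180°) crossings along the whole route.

1

Leg 1: +169.023° → -87.623°, shortest Δλ = 103.354° (east) — crosses 180°.
Leg 2: -87.623° → -98.722°, shortest Δλ = -11.099° (west) — does not cross 180°.
Total crossings: 1.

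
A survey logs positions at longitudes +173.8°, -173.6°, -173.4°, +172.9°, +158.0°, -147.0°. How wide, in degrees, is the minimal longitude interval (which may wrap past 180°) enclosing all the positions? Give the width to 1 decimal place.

Sort the longitudes: -173.6°, -173.4°, -147.0°, +158.0°, +172.9°, +173.8°.
Eastward gaps between consecutive values (wrapping around): 0.2°, 26.4°, 305.0°, 14.9°, 0.9°, 12.6°.
Largest gap = 305.0° ⇒ minimal covering band is its complement: 360° − 305.0° = 55.0°.
Band runs from +158.0° eastward to -147.0°, crossing the antimeridian.

55.0°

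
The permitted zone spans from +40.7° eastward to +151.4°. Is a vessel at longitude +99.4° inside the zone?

Band width going east from +40.7° to +151.4°: ((151.4 − 40.7) mod 360) = 110.7°.
Offset of +99.4° east of the west edge: ((99.4 − 40.7) mod 360) = 58.7°.
58.7° ≤ 110.7° ⇒ inside.

Yes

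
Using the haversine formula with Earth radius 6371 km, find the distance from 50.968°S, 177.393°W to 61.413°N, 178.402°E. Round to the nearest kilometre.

12502 km

Δλ = 178.402 − -177.393 = 355.795°; wrapped into (−180°, 180°]: -4.205°.
Δφ = 61.413 − -50.968 = 112.381°.
a = sin²(Δφ/2) + cos φ₁ · cos φ₂ · sin²(Δλ/2) = 0.690787.
c = 2·atan2(√a, √(1−a)) = 1.96230 rad → d = 6371·c ≈ 12501.79 km.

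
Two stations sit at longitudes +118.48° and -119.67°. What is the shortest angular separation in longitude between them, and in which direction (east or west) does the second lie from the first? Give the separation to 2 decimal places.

Raw difference: -119.67 − 118.48 = -238.15°.
Normalise into (−180°, 180°]: -238.15° + 360° = 121.85°.
Positive ⇒ the second point lies to the east; separation 121.85°.

121.85° east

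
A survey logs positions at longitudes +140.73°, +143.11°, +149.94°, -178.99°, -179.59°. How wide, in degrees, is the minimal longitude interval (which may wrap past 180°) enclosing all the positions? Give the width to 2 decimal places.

Sort the longitudes: -179.59°, -178.99°, +140.73°, +143.11°, +149.94°.
Eastward gaps between consecutive values (wrapping around): 0.60°, 319.72°, 2.38°, 6.83°, 30.47°.
Largest gap = 319.72° ⇒ minimal covering band is its complement: 360° − 319.72° = 40.28°.
Band runs from +140.73° eastward to -178.99°, crossing the antimeridian.

40.28°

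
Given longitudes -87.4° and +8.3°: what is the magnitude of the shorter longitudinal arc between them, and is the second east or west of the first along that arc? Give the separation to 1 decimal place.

Raw difference: 8.3 − -87.4 = 95.7°.
Normalise into (−180°, 180°]: 95.7° stays 95.7°.
Positive ⇒ the second point lies to the east; separation 95.7°.

95.7° east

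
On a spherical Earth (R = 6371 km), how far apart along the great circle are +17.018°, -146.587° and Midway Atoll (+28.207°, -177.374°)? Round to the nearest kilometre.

Δλ = -177.374 − -146.587 = -30.787°.
Δφ = 28.207 − 17.018 = 11.189°.
a = sin²(Δφ/2) + cos φ₁ · cos φ₂ · sin²(Δλ/2) = 0.068879.
c = 2·atan2(√a, √(1−a)) = 0.53112 rad → d = 6371·c ≈ 3383.75 km.

3384 km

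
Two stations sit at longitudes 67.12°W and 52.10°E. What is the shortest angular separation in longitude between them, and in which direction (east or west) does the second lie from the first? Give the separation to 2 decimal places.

119.22° east

Raw difference: 52.10 − -67.12 = 119.22°.
Normalise into (−180°, 180°]: 119.22° stays 119.22°.
Positive ⇒ the second point lies to the east; separation 119.22°.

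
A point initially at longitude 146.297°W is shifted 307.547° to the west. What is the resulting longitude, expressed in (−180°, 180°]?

Start at -146.297°; shift −307.547° → -453.844°.
-453.844° lies outside (−180°, 180°]; add 360° → -93.844°.

93.844°W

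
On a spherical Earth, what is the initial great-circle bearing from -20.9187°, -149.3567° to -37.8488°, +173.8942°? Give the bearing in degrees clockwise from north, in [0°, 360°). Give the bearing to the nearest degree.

Δλ = 173.8942 − -149.3567 = 323.2509°; wrapped into (−180°, 180°]: -36.7491°.
θ = atan2( sin Δλ · cos φ₂ , cos φ₁ · sin φ₂ − sin φ₁ · cos φ₂ · cos Δλ )
  = atan2(-0.47245, -0.34724) = -126.315° → normalised to [0°, 360°): 233.685°.

234°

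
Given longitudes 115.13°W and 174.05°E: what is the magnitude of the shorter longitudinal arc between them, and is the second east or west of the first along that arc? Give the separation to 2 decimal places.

70.82° west

Raw difference: 174.05 − -115.13 = 289.18°.
Normalise into (−180°, 180°]: 289.18° − 360° = -70.82°.
Negative ⇒ the second point lies to the west; separation 70.82°.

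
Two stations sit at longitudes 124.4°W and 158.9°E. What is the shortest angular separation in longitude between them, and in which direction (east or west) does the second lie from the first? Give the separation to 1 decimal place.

76.7° west

Raw difference: 158.9 − -124.4 = 283.3°.
Normalise into (−180°, 180°]: 283.3° − 360° = -76.7°.
Negative ⇒ the second point lies to the west; separation 76.7°.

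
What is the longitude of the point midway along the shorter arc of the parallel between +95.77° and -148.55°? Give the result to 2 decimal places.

Signed shortest Δλ from +95.77° to -148.55° is +115.68°.
Midpoint longitude = +95.77° + (+115.68°)/2 = +95.77° + 57.84° = +153.61°.
(The naïve average (+95.77 + -148.55)/2 = -26.39° is on the wrong side of the globe.)

+153.61°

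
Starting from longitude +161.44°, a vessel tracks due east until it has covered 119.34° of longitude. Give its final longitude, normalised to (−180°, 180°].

Start at +161.44°; shift +119.34° → +280.78°.
+280.78° lies outside (−180°, 180°]; subtract 360° → -79.22°.

-79.22°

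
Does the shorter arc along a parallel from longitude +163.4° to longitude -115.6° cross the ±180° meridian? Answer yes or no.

Yes

Naïve |-115.6 − 163.4| = 279.0° > 180°, so the shorter arc goes the other way round — across 180°.
Signed shortest Δλ = ((-115.6 − 163.4 + 180) mod 360) − 180 = 81.0°.
Going east by 81.0° from +163.4° passes through 180° before reaching -115.6°.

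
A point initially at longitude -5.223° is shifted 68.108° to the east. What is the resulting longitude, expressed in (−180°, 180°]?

+62.885°

Start at -5.223°; shift +68.108° → +62.885°.
+62.885° already lies in (−180°, 180°].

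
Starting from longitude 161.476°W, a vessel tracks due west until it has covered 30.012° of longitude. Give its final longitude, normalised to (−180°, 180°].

168.512°E

Start at -161.476°; shift −30.012° → -191.488°.
-191.488° lies outside (−180°, 180°]; add 360° → +168.512°.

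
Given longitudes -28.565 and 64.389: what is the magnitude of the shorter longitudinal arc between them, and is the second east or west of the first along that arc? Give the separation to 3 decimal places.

Raw difference: 64.389 − -28.565 = 92.954°.
Normalise into (−180°, 180°]: 92.954° stays 92.954°.
Positive ⇒ the second point lies to the east; separation 92.954°.

92.954° east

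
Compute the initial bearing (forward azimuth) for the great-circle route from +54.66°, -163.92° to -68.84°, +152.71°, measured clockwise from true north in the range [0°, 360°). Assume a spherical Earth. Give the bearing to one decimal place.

Δλ = 152.71 − -163.92 = 316.63°; wrapped into (−180°, 180°]: -43.37°.
θ = atan2( sin Δλ · cos φ₂ , cos φ₁ · sin φ₂ − sin φ₁ · cos φ₂ · cos Δλ )
  = atan2(-0.24788, -0.75348) = -161.790° → normalised to [0°, 360°): 198.210°.

198.2°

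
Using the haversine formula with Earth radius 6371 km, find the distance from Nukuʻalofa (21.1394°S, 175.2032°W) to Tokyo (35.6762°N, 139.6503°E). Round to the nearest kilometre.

7905 km

Δλ = 139.6503 − -175.2032 = 314.8535°; wrapped into (−180°, 180°]: -45.1465°.
Δφ = 35.6762 − -21.1394 = 56.8156°.
a = sin²(Δφ/2) + cos φ₁ · cos φ₂ · sin²(Δλ/2) = 0.337975.
c = 2·atan2(√a, √(1−a)) = 1.24079 rad → d = 6371·c ≈ 7905.07 km.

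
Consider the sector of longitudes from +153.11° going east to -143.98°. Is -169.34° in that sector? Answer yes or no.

Yes

Band width going east from +153.11° to -143.98°: ((-143.98 − 153.11) mod 360) = 62.91°.
Offset of -169.34° east of the west edge: ((-169.34 − 153.11) mod 360) = 37.55°.
37.55° ≤ 62.91° ⇒ inside.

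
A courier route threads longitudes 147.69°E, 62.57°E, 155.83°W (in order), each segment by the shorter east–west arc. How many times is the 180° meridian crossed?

Leg 1: +147.69° → +62.57°, shortest Δλ = -85.12° (west) — does not cross 180°.
Leg 2: +62.57° → -155.83°, shortest Δλ = 141.6° (east) — crosses 180°.
Total crossings: 1.

1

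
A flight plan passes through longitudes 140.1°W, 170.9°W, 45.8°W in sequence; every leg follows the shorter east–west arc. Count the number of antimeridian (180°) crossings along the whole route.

Leg 1: -140.1° → -170.9°, shortest Δλ = -30.8° (west) — does not cross 180°.
Leg 2: -170.9° → -45.8°, shortest Δλ = 125.1° (east) — does not cross 180°.
Total crossings: 0.

0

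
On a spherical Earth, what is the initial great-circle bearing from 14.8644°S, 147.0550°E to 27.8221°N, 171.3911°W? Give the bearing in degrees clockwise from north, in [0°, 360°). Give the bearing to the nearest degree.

43°

Δλ = -171.3911 − 147.0550 = -318.4461°; wrapped into (−180°, 180°]: 41.5539°.
θ = atan2( sin Δλ · cos φ₂ , cos φ₁ · sin φ₂ − sin φ₁ · cos φ₂ · cos Δλ )
  = atan2(0.58664, 0.62089) = 43.376° → normalised to [0°, 360°): 43.376°.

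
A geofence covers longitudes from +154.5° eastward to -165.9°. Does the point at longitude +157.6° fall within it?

Band width going east from +154.5° to -165.9°: ((-165.9 − 154.5) mod 360) = 39.6°.
Offset of +157.6° east of the west edge: ((157.6 − 154.5) mod 360) = 3.1°.
3.1° ≤ 39.6° ⇒ inside.

Yes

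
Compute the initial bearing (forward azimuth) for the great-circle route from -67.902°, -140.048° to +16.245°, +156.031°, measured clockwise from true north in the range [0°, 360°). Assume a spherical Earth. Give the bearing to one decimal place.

299.9°

Δλ = 156.031 − -140.048 = 296.079°; wrapped into (−180°, 180°]: -63.921°.
θ = atan2( sin Δλ · cos φ₂ , cos φ₁ · sin φ₂ − sin φ₁ · cos φ₂ · cos Δλ )
  = atan2(-0.86233, 0.49629) = -60.078° → normalised to [0°, 360°): 299.922°.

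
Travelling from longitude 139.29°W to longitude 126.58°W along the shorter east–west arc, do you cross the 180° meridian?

No

Signed shortest Δλ = ((-126.58 − -139.29 + 180) mod 360) − 180 = 12.71°.
Going east by 12.71° from -139.29° reaches -126.58° without touching 180°.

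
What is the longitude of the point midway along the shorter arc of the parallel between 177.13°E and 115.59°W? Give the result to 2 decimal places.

Signed shortest Δλ from +177.13° to -115.59° is +67.28°.
Midpoint longitude = +177.13° + (+67.28°)/2 = +177.13° + 33.64° = +210.77°.
Normalise into (−180°, 180°]: -149.23°.
(The naïve average (+177.13 + -115.59)/2 = 30.77° is on the wrong side of the globe.)

149.23°W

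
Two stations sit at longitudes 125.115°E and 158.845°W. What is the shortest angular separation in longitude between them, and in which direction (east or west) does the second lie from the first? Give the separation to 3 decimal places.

76.040° east

Raw difference: -158.845 − 125.115 = -283.96°.
Normalise into (−180°, 180°]: -283.96° + 360° = 76.04°.
Positive ⇒ the second point lies to the east; separation 76.040°.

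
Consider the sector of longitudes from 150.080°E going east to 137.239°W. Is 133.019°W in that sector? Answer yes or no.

Band width going east from +150.080° to -137.239°: ((-137.239 − 150.080) mod 360) = 72.681°.
Offset of -133.019° east of the west edge: ((-133.019 − 150.080) mod 360) = 76.901°.
76.901° > 72.681° ⇒ outside.

No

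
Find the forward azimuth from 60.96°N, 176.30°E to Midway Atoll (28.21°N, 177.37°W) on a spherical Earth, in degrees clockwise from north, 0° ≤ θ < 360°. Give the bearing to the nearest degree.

Δλ = -177.37 − 176.30 = -353.67°; wrapped into (−180°, 180°]: 6.33°.
θ = atan2( sin Δλ · cos φ₂ , cos φ₁ · sin φ₂ − sin φ₁ · cos φ₂ · cos Δλ )
  = atan2(0.09716, -0.53628) = 169.731° → normalised to [0°, 360°): 169.731°.

170°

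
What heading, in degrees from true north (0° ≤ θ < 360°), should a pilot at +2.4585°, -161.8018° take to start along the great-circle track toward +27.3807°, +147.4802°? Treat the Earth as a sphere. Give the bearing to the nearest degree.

302°

Δλ = 147.4802 − -161.8018 = 309.2820°; wrapped into (−180°, 180°]: -50.7180°.
θ = atan2( sin Δλ · cos φ₂ , cos φ₁ · sin φ₂ − sin φ₁ · cos φ₂ · cos Δλ )
  = atan2(-0.68732, 0.43536) = -57.649° → normalised to [0°, 360°): 302.351°.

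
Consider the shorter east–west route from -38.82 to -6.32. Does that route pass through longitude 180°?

Signed shortest Δλ = ((-6.32 − -38.82 + 180) mod 360) − 180 = 32.5°.
Going east by 32.5° from -38.82° reaches -6.32° without touching 180°.

No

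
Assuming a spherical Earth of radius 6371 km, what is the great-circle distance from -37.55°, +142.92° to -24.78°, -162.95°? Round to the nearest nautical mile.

Δλ = -162.95 − 142.92 = -305.87°; wrapped into (−180°, 180°]: 54.13°.
Δφ = -24.78 − -37.55 = 12.77°.
a = sin²(Δφ/2) + cos φ₁ · cos φ₂ · sin²(Δλ/2) = 0.161389.
c = 2·atan2(√a, √(1−a)) = 0.82682 rad → d = 6371·c ≈ 5267.65 km ≈ 2844.30 nmi.

2844 nmi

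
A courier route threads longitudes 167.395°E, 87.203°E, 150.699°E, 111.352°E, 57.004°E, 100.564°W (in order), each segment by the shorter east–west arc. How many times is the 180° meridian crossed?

0

Leg 1: +167.395° → +87.203°, shortest Δλ = -80.192° (west) — does not cross 180°.
Leg 2: +87.203° → +150.699°, shortest Δλ = 63.496° (east) — does not cross 180°.
Leg 3: +150.699° → +111.352°, shortest Δλ = -39.347° (west) — does not cross 180°.
Leg 4: +111.352° → +57.004°, shortest Δλ = -54.348° (west) — does not cross 180°.
Leg 5: +57.004° → -100.564°, shortest Δλ = -157.568° (west) — does not cross 180°.
Total crossings: 0.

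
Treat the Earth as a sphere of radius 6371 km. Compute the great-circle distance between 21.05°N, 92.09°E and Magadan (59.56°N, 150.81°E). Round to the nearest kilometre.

Δλ = 150.81 − 92.09 = 58.72°.
Δφ = 59.56 − 21.05 = 38.51°.
a = sin²(Δφ/2) + cos φ₁ · cos φ₂ · sin²(Δλ/2) = 0.222413.
c = 2·atan2(√a, √(1−a)) = 0.98222 rad → d = 6371·c ≈ 6257.75 km.

6258 km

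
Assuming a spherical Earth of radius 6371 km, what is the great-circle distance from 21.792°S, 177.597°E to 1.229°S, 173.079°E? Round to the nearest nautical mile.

Δλ = 173.079 − 177.597 = -4.518°.
Δφ = -1.229 − -21.792 = 20.563°.
a = sin²(Δφ/2) + cos φ₁ · cos φ₂ · sin²(Δλ/2) = 0.033299.
c = 2·atan2(√a, √(1−a)) = 0.36702 rad → d = 6371·c ≈ 2338.27 km ≈ 1262.56 nmi.

1263 nmi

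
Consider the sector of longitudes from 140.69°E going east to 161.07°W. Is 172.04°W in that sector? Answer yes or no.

Yes

Band width going east from +140.69° to -161.07°: ((-161.07 − 140.69) mod 360) = 58.24°.
Offset of -172.04° east of the west edge: ((-172.04 − 140.69) mod 360) = 47.27°.
47.27° ≤ 58.24° ⇒ inside.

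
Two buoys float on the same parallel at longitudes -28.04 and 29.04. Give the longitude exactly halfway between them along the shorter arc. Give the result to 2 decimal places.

Signed shortest Δλ from -28.04° to +29.04° is +57.08°.
Midpoint longitude = -28.04° + (+57.08°)/2 = -28.04° + 28.54° = +0.50°.

+0.50°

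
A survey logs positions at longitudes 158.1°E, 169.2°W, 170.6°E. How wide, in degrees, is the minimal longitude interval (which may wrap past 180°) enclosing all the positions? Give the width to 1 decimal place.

Sort the longitudes: -169.2°, +158.1°, +170.6°.
Eastward gaps between consecutive values (wrapping around): 327.3°, 12.5°, 20.2°.
Largest gap = 327.3° ⇒ minimal covering band is its complement: 360° − 327.3° = 32.7°.
Band runs from +158.1° eastward to -169.2°, crossing the antimeridian.

32.7°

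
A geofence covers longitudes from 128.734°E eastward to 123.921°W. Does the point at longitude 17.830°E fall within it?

Band width going east from +128.734° to -123.921°: ((-123.921 − 128.734) mod 360) = 107.345°.
Offset of +17.830° east of the west edge: ((17.830 − 128.734) mod 360) = 249.096°.
249.096° > 107.345° ⇒ outside.

No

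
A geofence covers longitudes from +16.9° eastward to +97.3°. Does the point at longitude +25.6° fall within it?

Band width going east from +16.9° to +97.3°: ((97.3 − 16.9) mod 360) = 80.4°.
Offset of +25.6° east of the west edge: ((25.6 − 16.9) mod 360) = 8.7°.
8.7° ≤ 80.4° ⇒ inside.

Yes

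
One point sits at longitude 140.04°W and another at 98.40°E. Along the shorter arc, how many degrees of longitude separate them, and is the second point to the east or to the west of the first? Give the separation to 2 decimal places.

Raw difference: 98.40 − -140.04 = 238.44°.
Normalise into (−180°, 180°]: 238.44° − 360° = -121.56°.
Negative ⇒ the second point lies to the west; separation 121.56°.

121.56° west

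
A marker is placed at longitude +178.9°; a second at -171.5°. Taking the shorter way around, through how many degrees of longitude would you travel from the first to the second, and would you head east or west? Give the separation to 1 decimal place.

9.6° east

Raw difference: -171.5 − 178.9 = -350.4°.
Normalise into (−180°, 180°]: -350.4° + 360° = 9.6°.
Positive ⇒ the second point lies to the east; separation 9.6°.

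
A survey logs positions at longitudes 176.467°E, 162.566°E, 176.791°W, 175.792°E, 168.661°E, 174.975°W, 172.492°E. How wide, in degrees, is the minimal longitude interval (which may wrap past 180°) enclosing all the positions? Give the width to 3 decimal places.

Sort the longitudes: -176.791°, -174.975°, +162.566°, +168.661°, +172.492°, +175.792°, +176.467°.
Eastward gaps between consecutive values (wrapping around): 1.816°, 337.541°, 6.095°, 3.831°, 3.300°, 0.675°, 6.742°.
Largest gap = 337.541° ⇒ minimal covering band is its complement: 360° − 337.541° = 22.459°.
Band runs from +162.566° eastward to -174.975°, crossing the antimeridian.

22.459°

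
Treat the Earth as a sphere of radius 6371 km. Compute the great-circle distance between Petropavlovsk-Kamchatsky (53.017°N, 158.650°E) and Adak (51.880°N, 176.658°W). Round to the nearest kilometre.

1670 km

Δλ = -176.658 − 158.650 = -335.308°; wrapped into (−180°, 180°]: 24.692°.
Δφ = 51.880 − 53.017 = -1.137°.
a = sin²(Δφ/2) + cos φ₁ · cos φ₂ · sin²(Δλ/2) = 0.017076.
c = 2·atan2(√a, √(1−a)) = 0.26210 rad → d = 6371·c ≈ 1669.83 km.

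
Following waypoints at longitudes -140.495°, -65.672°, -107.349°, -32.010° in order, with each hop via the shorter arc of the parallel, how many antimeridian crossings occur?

0

Leg 1: -140.495° → -65.672°, shortest Δλ = 74.823° (east) — does not cross 180°.
Leg 2: -65.672° → -107.349°, shortest Δλ = -41.677° (west) — does not cross 180°.
Leg 3: -107.349° → -32.010°, shortest Δλ = 75.339° (east) — does not cross 180°.
Total crossings: 0.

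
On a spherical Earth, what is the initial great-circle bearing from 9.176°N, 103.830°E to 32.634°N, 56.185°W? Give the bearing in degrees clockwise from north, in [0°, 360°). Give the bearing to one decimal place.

Δλ = -56.185 − 103.830 = -160.015°.
θ = atan2( sin Δλ · cos φ₂ , cos φ₁ · sin φ₂ − sin φ₁ · cos φ₂ · cos Δλ )
  = atan2(-0.28782, 0.65858) = -23.607° → normalised to [0°, 360°): 336.393°.

336.4°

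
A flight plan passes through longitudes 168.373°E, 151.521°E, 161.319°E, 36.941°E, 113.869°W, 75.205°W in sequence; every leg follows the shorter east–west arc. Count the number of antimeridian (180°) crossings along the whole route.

0

Leg 1: +168.373° → +151.521°, shortest Δλ = -16.852° (west) — does not cross 180°.
Leg 2: +151.521° → +161.319°, shortest Δλ = 9.798° (east) — does not cross 180°.
Leg 3: +161.319° → +36.941°, shortest Δλ = -124.378° (west) — does not cross 180°.
Leg 4: +36.941° → -113.869°, shortest Δλ = -150.81° (west) — does not cross 180°.
Leg 5: -113.869° → -75.205°, shortest Δλ = 38.664° (east) — does not cross 180°.
Total crossings: 0.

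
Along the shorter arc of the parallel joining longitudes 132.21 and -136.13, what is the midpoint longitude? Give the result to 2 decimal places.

+178.04°

Signed shortest Δλ from +132.21° to -136.13° is +91.66°.
Midpoint longitude = +132.21° + (+91.66°)/2 = +132.21° + 45.83° = +178.04°.
(The naïve average (+132.21 + -136.13)/2 = -1.96° is on the wrong side of the globe.)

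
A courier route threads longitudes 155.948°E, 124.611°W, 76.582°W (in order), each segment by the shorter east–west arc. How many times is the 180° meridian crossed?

Leg 1: +155.948° → -124.611°, shortest Δλ = 79.441° (east) — crosses 180°.
Leg 2: -124.611° → -76.582°, shortest Δλ = 48.029° (east) — does not cross 180°.
Total crossings: 1.

1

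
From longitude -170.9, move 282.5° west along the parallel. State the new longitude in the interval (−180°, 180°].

Start at -170.9°; shift −282.5° → -453.4°.
-453.4° lies outside (−180°, 180°]; add 360° → -93.4°.

-93.4°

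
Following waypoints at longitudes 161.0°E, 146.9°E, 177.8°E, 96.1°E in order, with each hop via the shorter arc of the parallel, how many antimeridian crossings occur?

0

Leg 1: +161.0° → +146.9°, shortest Δλ = -14.1° (west) — does not cross 180°.
Leg 2: +146.9° → +177.8°, shortest Δλ = 30.9° (east) — does not cross 180°.
Leg 3: +177.8° → +96.1°, shortest Δλ = -81.7° (west) — does not cross 180°.
Total crossings: 0.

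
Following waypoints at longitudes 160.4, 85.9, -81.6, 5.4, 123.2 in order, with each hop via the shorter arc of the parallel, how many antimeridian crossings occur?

Leg 1: +160.4° → +85.9°, shortest Δλ = -74.5° (west) — does not cross 180°.
Leg 2: +85.9° → -81.6°, shortest Δλ = -167.5° (west) — does not cross 180°.
Leg 3: -81.6° → +5.4°, shortest Δλ = 87.0° (east) — does not cross 180°.
Leg 4: +5.4° → +123.2°, shortest Δλ = 117.8° (east) — does not cross 180°.
Total crossings: 0.

0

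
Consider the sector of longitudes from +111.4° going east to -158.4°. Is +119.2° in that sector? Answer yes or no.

Band width going east from +111.4° to -158.4°: ((-158.4 − 111.4) mod 360) = 90.2°.
Offset of +119.2° east of the west edge: ((119.2 − 111.4) mod 360) = 7.8°.
7.8° ≤ 90.2° ⇒ inside.

Yes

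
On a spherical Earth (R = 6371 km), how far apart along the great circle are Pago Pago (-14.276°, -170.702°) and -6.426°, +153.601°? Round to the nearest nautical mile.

Δλ = 153.601 − -170.702 = 324.303°; wrapped into (−180°, 180°]: -35.697°.
Δφ = -6.426 − -14.276 = 7.850°.
a = sin²(Δφ/2) + cos φ₁ · cos φ₂ · sin²(Δλ/2) = 0.095155.
c = 2·atan2(√a, √(1−a)) = 0.62717 rad → d = 6371·c ≈ 3995.73 km ≈ 2157.52 nmi.

2158 nmi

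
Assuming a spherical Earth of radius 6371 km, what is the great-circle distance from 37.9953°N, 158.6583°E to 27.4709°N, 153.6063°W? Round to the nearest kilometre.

4564 km

Δλ = -153.6063 − 158.6583 = -312.2646°; wrapped into (−180°, 180°]: 47.7354°.
Δφ = 27.4709 − 37.9953 = -10.5244°.
a = sin²(Δφ/2) + cos φ₁ · cos φ₂ · sin²(Δλ/2) = 0.122887.
c = 2·atan2(√a, √(1−a)) = 0.71632 rad → d = 6371·c ≈ 4563.68 km.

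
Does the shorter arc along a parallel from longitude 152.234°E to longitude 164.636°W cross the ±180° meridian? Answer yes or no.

Naïve |-164.636 − 152.234| = 316.87° > 180°, so the shorter arc goes the other way round — across 180°.
Signed shortest Δλ = ((-164.636 − 152.234 + 180) mod 360) − 180 = 43.13°.
Going east by 43.13° from +152.234° passes through 180° before reaching -164.636°.

Yes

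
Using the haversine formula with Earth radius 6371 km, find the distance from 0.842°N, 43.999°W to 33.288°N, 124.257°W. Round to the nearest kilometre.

9052 km

Δλ = -124.257 − -43.999 = -80.258°.
Δφ = 33.288 − 0.842 = 32.446°.
a = sin²(Δφ/2) + cos φ₁ · cos φ₂ · sin²(Δλ/2) = 0.425251.
c = 2·atan2(√a, √(1−a)) = 1.42074 rad → d = 6371·c ≈ 9051.51 km.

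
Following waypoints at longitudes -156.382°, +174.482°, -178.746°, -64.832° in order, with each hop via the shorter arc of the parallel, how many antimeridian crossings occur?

Leg 1: -156.382° → +174.482°, shortest Δλ = -29.136° (west) — crosses 180°.
Leg 2: +174.482° → -178.746°, shortest Δλ = 6.772° (east) — crosses 180°.
Leg 3: -178.746° → -64.832°, shortest Δλ = 113.914° (east) — does not cross 180°.
Total crossings: 2.

2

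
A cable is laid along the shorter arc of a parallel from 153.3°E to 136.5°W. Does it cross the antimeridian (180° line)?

Naïve |-136.5 − 153.3| = 289.8° > 180°, so the shorter arc goes the other way round — across 180°.
Signed shortest Δλ = ((-136.5 − 153.3 + 180) mod 360) − 180 = 70.2°.
Going east by 70.2° from +153.3° passes through 180° before reaching -136.5°.

Yes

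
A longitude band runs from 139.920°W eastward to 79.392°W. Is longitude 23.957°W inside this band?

No

Band width going east from -139.920° to -79.392°: ((-79.392 − -139.920) mod 360) = 60.528°.
Offset of -23.957° east of the west edge: ((-23.957 − -139.920) mod 360) = 115.963°.
115.963° > 60.528° ⇒ outside.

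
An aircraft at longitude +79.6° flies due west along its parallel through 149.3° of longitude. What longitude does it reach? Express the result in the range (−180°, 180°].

Start at +79.6°; shift −149.3° → -69.7°.
-69.7° already lies in (−180°, 180°].

-69.7°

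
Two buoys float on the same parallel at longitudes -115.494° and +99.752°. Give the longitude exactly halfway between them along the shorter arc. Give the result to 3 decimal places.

+172.129°

Signed shortest Δλ from -115.494° to +99.752° is -144.754°.
Midpoint longitude = -115.494° + (-144.754°)/2 = -115.494° − 72.377° = -187.871°.
Normalise into (−180°, 180°]: +172.129°.
(The naïve average (-115.494 + +99.752)/2 = -7.871° is on the wrong side of the globe.)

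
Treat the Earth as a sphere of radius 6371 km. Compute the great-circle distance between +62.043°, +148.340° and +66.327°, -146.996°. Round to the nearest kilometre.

3023 km

Δλ = -146.996 − 148.340 = -295.336°; wrapped into (−180°, 180°]: 64.664°.
Δφ = 66.327 − 62.043 = 4.284°.
a = sin²(Δφ/2) + cos φ₁ · cos φ₂ · sin²(Δλ/2) = 0.055239.
c = 2·atan2(√a, √(1−a)) = 0.47450 rad → d = 6371·c ≈ 3023.03 km.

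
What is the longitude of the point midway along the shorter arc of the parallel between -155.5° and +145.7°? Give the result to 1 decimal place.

Signed shortest Δλ from -155.5° to +145.7° is -58.8°.
Midpoint longitude = -155.5° + (-58.8°)/2 = -155.5° − 29.4° = -184.9°.
Normalise into (−180°, 180°]: +175.1°.
(The naïve average (-155.5 + +145.7)/2 = -4.9° is on the wrong side of the globe.)

+175.1°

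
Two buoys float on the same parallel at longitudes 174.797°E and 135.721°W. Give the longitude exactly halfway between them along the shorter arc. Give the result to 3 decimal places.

160.462°W

Signed shortest Δλ from +174.797° to -135.721° is +49.482°.
Midpoint longitude = +174.797° + (+49.482°)/2 = +174.797° + 24.741° = +199.538°.
Normalise into (−180°, 180°]: -160.462°.
(The naïve average (+174.797 + -135.721)/2 = 19.538° is on the wrong side of the globe.)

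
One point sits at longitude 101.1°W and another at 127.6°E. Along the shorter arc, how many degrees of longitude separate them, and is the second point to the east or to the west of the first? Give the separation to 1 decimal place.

Raw difference: 127.6 − -101.1 = 228.7°.
Normalise into (−180°, 180°]: 228.7° − 360° = -131.3°.
Negative ⇒ the second point lies to the west; separation 131.3°.

131.3° west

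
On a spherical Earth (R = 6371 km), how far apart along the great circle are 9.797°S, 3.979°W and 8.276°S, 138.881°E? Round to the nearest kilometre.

Δλ = 138.881 − -3.979 = 142.860°.
Δφ = -8.276 − -9.797 = 1.521°.
a = sin²(Δφ/2) + cos φ₁ · cos φ₂ · sin²(Δλ/2) = 0.876432.
c = 2·atan2(√a, √(1−a)) = 2.42320 rad → d = 6371·c ≈ 15438.20 km.

15438 km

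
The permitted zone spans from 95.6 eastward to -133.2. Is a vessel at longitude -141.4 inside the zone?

Band width going east from +95.6° to -133.2°: ((-133.2 − 95.6) mod 360) = 131.2°.
Offset of -141.4° east of the west edge: ((-141.4 − 95.6) mod 360) = 123.0°.
123.0° ≤ 131.2° ⇒ inside.

Yes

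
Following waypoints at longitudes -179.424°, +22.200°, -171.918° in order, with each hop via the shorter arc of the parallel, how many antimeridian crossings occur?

Leg 1: -179.424° → +22.200°, shortest Δλ = -158.376° (west) — crosses 180°.
Leg 2: +22.200° → -171.918°, shortest Δλ = 165.882° (east) — crosses 180°.
Total crossings: 2.

2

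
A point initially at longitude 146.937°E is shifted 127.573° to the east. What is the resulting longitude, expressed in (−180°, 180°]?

Start at +146.937°; shift +127.573° → +274.510°.
+274.510° lies outside (−180°, 180°]; subtract 360° → -85.490°.

85.490°W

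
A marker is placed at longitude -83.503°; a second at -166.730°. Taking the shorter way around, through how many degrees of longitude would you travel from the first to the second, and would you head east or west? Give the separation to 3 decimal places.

83.227° west

Raw difference: -166.730 − -83.503 = -83.227°.
Normalise into (−180°, 180°]: -83.227° stays -83.227°.
Negative ⇒ the second point lies to the west; separation 83.227°.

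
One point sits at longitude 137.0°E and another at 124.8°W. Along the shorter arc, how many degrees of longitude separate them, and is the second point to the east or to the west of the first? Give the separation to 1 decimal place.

98.2° east

Raw difference: -124.8 − 137.0 = -261.8°.
Normalise into (−180°, 180°]: -261.8° + 360° = 98.2°.
Positive ⇒ the second point lies to the east; separation 98.2°.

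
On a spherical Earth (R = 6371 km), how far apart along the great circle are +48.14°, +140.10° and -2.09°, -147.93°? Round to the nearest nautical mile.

Δλ = -147.93 − 140.10 = -288.03°; wrapped into (−180°, 180°]: 71.97°.
Δφ = -2.09 − 48.14 = -50.23°.
a = sin²(Δφ/2) + cos φ₁ · cos φ₂ · sin²(Δλ/2) = 0.410378.
c = 2·atan2(√a, √(1−a)) = 1.39058 rad → d = 6371·c ≈ 8859.37 km ≈ 4783.68 nmi.

4784 nmi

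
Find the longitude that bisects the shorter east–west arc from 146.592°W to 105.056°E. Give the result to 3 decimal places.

159.232°E

Signed shortest Δλ from -146.592° to +105.056° is -108.352°.
Midpoint longitude = -146.592° + (-108.352°)/2 = -146.592° − 54.176° = -200.768°.
Normalise into (−180°, 180°]: +159.232°.
(The naïve average (-146.592 + +105.056)/2 = -20.768° is on the wrong side of the globe.)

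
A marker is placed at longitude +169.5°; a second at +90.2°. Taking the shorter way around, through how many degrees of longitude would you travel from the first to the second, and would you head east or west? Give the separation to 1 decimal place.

Raw difference: 90.2 − 169.5 = -79.3°.
Normalise into (−180°, 180°]: -79.3° stays -79.3°.
Negative ⇒ the second point lies to the west; separation 79.3°.

79.3° west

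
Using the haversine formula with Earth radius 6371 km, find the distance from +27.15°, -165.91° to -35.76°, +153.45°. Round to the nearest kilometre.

8191 km

Δλ = 153.45 − -165.91 = 319.36°; wrapped into (−180°, 180°]: -40.64°.
Δφ = -35.76 − 27.15 = -62.91°.
a = sin²(Δφ/2) + cos φ₁ · cos φ₂ · sin²(Δλ/2) = 0.359380.
c = 2·atan2(√a, √(1−a)) = 1.28571 rad → d = 6371·c ≈ 8191.25 km.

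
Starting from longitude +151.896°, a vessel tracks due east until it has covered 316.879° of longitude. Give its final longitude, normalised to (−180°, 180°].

+108.775°

Start at +151.896°; shift +316.879° → +468.775°.
+468.775° lies outside (−180°, 180°]; subtract 360° → +108.775°.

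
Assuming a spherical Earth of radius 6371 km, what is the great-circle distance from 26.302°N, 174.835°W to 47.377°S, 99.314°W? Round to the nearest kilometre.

11123 km

Δλ = -99.314 − -174.835 = 75.521°.
Δφ = -47.377 − 26.302 = -73.679°.
a = sin²(Δφ/2) + cos φ₁ · cos φ₂ · sin²(Δλ/2) = 0.587132.
c = 2·atan2(√a, √(1−a)) = 1.74596 rad → d = 6371·c ≈ 11123.48 km.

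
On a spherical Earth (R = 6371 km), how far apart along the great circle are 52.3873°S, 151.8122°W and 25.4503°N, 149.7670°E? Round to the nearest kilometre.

10338 km

Δλ = 149.7670 − -151.8122 = 301.5792°; wrapped into (−180°, 180°]: -58.4208°.
Δφ = 25.4503 − -52.3873 = 77.8376°.
a = sin²(Δφ/2) + cos φ₁ · cos φ₂ · sin²(Δλ/2) = 0.525908.
c = 2·atan2(√a, √(1−a)) = 1.62264 rad → d = 6371·c ≈ 10337.81 km.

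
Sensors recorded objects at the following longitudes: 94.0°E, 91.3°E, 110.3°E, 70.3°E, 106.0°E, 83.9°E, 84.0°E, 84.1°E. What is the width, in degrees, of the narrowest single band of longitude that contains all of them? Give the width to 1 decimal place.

40.0°

Sort the longitudes: +70.3°, +83.9°, +84.0°, +84.1°, +91.3°, +94.0°, +106.0°, +110.3°.
Eastward gaps between consecutive values (wrapping around): 13.6°, 0.1°, 0.1°, 7.2°, 2.7°, 12.0°, 4.3°, 320.0°.
Largest gap = 320.0° ⇒ minimal covering band is its complement: 360° − 320.0° = 40.0°.
Band runs from +70.3° eastward to +110.3°.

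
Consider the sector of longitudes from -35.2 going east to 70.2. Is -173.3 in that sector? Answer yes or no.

Band width going east from -35.2° to +70.2°: ((70.2 − -35.2) mod 360) = 105.4°.
Offset of -173.3° east of the west edge: ((-173.3 − -35.2) mod 360) = 221.9°.
221.9° > 105.4° ⇒ outside.

No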